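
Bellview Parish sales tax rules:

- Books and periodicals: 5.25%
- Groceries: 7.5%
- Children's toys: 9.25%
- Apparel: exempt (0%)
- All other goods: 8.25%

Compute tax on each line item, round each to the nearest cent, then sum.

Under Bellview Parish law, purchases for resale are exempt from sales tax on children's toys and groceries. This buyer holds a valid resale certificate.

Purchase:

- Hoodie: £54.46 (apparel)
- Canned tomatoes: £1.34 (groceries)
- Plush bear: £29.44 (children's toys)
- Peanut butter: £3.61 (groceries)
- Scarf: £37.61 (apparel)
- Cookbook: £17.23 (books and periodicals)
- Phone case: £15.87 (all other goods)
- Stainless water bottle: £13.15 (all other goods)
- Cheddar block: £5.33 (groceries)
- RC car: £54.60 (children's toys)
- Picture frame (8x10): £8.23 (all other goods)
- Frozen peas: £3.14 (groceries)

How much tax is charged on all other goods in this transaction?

£3.07

Phone case £15.87: all other goods → 8.25% → £1.31
Stainless water bottle £13.15: all other goods → 8.25% → £1.08
Picture frame (8x10) £8.23: all other goods → 8.25% → £0.68
Tax on all other goods = £1.31 + £1.08 + £0.68 = £3.07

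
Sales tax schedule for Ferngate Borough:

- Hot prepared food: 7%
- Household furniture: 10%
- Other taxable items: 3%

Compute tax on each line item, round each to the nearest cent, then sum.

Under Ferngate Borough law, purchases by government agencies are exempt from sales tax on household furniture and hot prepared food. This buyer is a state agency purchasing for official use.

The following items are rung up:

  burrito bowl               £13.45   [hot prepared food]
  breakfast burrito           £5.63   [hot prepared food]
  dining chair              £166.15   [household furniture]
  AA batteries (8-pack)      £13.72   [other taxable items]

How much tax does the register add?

£0.41

Burrito bowl £13.45: hot prepared food, buyer-exempt → 0% → £0.00
Breakfast burrito £5.63: hot prepared food, buyer-exempt → 0% → £0.00
Dining chair £166.15: household furniture, buyer-exempt → 0% → £0.00
AA batteries (8-pack) £13.72: other taxable items → 3% → £0.41
Total tax = £0.41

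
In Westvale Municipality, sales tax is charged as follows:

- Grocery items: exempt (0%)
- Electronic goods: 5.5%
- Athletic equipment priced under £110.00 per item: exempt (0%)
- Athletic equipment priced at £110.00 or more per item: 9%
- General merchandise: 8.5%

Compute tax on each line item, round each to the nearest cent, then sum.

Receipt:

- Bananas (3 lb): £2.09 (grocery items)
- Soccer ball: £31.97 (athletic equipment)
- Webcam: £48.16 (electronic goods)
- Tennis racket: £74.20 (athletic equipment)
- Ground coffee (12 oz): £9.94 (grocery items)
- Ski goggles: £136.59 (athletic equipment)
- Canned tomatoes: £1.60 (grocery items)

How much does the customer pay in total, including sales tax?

£319.49

Bananas (3 lb) £2.09: grocery items → 0% → £0.00
Soccer ball £31.97: athletic equipment, under £110.00 → 0% → £0.00
Webcam £48.16: electronic goods → 5.5% → £2.65
Tennis racket £74.20: athletic equipment, under £110.00 → 0% → £0.00
Ground coffee (12 oz) £9.94: grocery items → 0% → £0.00
Ski goggles £136.59: athletic equipment, £110.00 or more → 9% → £12.29
Canned tomatoes £1.60: grocery items → 0% → £0.00
Subtotal = £304.55; tax = £14.94; total due = £319.49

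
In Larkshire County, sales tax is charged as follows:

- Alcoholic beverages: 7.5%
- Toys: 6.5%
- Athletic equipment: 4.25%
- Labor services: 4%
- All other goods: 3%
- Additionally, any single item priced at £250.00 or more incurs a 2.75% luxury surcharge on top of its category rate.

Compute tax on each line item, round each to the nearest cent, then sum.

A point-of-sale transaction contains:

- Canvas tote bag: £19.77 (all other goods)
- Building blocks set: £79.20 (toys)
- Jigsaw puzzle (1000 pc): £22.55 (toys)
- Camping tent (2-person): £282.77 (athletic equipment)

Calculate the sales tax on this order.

Canvas tote bag £19.77: all other goods → 3% → £0.59
Building blocks set £79.20: toys → 6.5% → £5.15
Jigsaw puzzle (1000 pc) £22.55: toys → 6.5% → £1.47
Camping tent (2-person) £282.77: athletic equipment → 4.25% + 2.75% surcharge = 7% → £19.79
Total tax = £0.59 + £5.15 + £1.47 + £19.79 = £27.00

£27.00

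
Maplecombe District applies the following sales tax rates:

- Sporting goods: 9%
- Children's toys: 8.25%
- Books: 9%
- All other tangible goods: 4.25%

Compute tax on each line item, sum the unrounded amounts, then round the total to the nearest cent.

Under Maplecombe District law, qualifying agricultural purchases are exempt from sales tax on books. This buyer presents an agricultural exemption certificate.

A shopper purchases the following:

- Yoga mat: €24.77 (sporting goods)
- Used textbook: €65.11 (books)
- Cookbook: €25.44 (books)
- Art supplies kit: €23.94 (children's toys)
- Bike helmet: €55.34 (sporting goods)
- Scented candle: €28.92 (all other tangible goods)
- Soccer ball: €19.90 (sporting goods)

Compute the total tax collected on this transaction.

Yoga mat €24.77: sporting goods → 9% → €2.2293
Used textbook €65.11: books, buyer-exempt → 0% → €0.00
Cookbook €25.44: books, buyer-exempt → 0% → €0.00
Art supplies kit €23.94: children's toys → 8.25% → €1.97505
Bike helmet €55.34: sporting goods → 9% → €4.9806
Scented candle €28.92: all other tangible goods → 4.25% → €1.2291
Soccer ball €19.90: sporting goods → 9% → €1.791
Unrounded tax sum = €12.20505 → €12.21

€12.21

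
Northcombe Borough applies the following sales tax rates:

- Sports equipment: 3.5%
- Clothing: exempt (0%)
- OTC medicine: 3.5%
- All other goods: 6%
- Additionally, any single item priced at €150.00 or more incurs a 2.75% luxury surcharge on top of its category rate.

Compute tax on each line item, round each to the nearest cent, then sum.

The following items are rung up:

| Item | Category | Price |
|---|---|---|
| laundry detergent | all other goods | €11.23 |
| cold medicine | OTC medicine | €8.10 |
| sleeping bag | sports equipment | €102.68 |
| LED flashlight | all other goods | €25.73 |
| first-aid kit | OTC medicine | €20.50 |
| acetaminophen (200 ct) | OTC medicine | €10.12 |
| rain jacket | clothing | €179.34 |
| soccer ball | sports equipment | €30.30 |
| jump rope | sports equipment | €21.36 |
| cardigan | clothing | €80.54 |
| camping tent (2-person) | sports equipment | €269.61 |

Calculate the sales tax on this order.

Laundry detergent €11.23: all other goods → 6% → €0.67
Cold medicine €8.10: OTC medicine → 3.5% → €0.28
Sleeping bag €102.68: sports equipment → 3.5% → €3.59
LED flashlight €25.73: all other goods → 6% → €1.54
First-aid kit €20.50: OTC medicine → 3.5% → €0.72
Acetaminophen (200 ct) €10.12: OTC medicine → 3.5% → €0.35
Rain jacket €179.34: clothing → 0% + 2.75% surcharge = 2.75% → €4.93
Soccer ball €30.30: sports equipment → 3.5% → €1.06
Jump rope €21.36: sports equipment → 3.5% → €0.75
Cardigan €80.54: clothing → 0% → €0.00
Camping tent (2-person) €269.61: sports equipment → 3.5% + 2.75% surcharge = 6.25% → €16.85
Total tax = €0.67 + €0.28 + €3.59 + €1.54 + €0.72 + €0.35 + €4.93 + €1.06 + €0.75 + €16.85 = €30.74

€30.74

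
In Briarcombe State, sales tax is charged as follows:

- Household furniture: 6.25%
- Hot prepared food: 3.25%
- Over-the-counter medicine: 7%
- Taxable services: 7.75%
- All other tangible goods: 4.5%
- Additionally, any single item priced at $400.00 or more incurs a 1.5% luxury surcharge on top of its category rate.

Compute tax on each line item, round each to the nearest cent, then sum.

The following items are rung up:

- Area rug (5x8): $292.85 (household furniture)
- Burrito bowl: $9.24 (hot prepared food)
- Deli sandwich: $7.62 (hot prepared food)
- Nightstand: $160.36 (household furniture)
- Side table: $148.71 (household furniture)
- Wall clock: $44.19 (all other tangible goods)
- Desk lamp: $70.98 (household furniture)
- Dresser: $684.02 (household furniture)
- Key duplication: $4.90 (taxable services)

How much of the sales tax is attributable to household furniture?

$95.06

Area rug (5x8) $292.85: household furniture → 6.25% → $18.30
Nightstand $160.36: household furniture → 6.25% → $10.02
Side table $148.71: household furniture → 6.25% → $9.29
Desk lamp $70.98: household furniture → 6.25% → $4.44
Dresser $684.02: household furniture → 6.25% + 1.5% surcharge = 7.75% → $53.01
Tax on household furniture = $18.30 + $10.02 + $9.29 + $4.44 + $53.01 = $95.06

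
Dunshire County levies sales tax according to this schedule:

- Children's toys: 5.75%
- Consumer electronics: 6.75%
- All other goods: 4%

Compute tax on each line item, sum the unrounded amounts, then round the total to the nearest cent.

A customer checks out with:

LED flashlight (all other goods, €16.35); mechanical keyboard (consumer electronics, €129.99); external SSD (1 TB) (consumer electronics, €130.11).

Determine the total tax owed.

€18.21

LED flashlight €16.35: all other goods → 4% → €0.654
Mechanical keyboard €129.99: consumer electronics → 6.75% → €8.774325
External SSD (1 TB) €130.11: consumer electronics → 6.75% → €8.782425
Unrounded tax sum = €18.21075 → €18.21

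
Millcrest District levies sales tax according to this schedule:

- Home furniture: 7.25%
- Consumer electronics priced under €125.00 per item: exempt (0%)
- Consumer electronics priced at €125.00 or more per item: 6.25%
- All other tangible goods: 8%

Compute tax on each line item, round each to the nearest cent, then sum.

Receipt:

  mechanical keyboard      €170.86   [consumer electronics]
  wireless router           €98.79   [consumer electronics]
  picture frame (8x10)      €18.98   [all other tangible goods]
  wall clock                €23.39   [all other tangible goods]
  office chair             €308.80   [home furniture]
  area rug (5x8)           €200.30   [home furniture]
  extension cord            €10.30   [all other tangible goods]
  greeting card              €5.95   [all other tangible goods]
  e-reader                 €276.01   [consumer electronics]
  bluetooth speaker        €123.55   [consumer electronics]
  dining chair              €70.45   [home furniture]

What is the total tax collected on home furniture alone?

€42.02

Office chair €308.80: home furniture → 7.25% → €22.39
Area rug (5x8) €200.30: home furniture → 7.25% → €14.52
Dining chair €70.45: home furniture → 7.25% → €5.11
Tax on home furniture = €22.39 + €14.52 + €5.11 = €42.02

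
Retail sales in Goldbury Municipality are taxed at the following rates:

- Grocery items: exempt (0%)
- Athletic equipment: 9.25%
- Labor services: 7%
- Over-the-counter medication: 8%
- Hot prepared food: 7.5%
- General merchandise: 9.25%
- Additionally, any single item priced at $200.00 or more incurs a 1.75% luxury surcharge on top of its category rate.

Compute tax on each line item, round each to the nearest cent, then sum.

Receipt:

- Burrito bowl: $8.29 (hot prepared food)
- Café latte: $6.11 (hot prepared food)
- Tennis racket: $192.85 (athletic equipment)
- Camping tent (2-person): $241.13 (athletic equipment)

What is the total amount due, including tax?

Burrito bowl $8.29: hot prepared food → 7.5% → $0.62
Café latte $6.11: hot prepared food → 7.5% → $0.46
Tennis racket $192.85: athletic equipment → 9.25% → $17.84
Camping tent (2-person) $241.13: athletic equipment → 9.25% + 1.75% surcharge = 11% → $26.52
Subtotal = $448.38; tax = $45.44; total due = $493.82

$493.82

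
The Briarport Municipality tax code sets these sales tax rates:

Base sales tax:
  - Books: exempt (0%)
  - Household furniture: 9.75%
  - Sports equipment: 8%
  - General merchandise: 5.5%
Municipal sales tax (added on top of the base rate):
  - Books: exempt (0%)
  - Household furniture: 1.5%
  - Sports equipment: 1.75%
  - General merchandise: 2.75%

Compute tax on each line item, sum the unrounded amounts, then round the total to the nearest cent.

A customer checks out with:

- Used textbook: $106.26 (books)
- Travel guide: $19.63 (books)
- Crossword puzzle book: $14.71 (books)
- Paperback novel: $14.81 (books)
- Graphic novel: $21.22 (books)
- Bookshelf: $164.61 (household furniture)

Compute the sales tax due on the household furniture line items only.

Bookshelf $164.61: household furniture → 9.75% + 1.5% municipal = 11.25% → $18.518625
Tax on household furniture: unrounded sum = $18.518625 → $18.52

$18.52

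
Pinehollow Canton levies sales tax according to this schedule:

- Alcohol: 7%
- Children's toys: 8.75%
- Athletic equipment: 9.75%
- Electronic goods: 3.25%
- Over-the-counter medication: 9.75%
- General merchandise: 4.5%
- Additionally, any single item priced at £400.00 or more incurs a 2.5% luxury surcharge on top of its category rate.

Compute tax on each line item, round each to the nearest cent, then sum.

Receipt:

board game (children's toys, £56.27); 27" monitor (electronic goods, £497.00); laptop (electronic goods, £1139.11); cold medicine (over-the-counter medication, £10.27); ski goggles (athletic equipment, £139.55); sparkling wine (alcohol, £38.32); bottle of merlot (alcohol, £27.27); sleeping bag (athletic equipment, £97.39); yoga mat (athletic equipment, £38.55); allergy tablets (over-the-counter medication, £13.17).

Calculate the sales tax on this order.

£132.74

Board game £56.27: children's toys → 8.75% → £4.92
27" monitor £497.00: electronic goods → 3.25% + 2.5% surcharge = 5.75% → £28.58
Laptop £1139.11: electronic goods → 3.25% + 2.5% surcharge = 5.75% → £65.50
Cold medicine £10.27: over-the-counter medication → 9.75% → £1.00
Ski goggles £139.55: athletic equipment → 9.75% → £13.61
Sparkling wine £38.32: alcohol → 7% → £2.68
Bottle of merlot £27.27: alcohol → 7% → £1.91
Sleeping bag £97.39: athletic equipment → 9.75% → £9.50
Yoga mat £38.55: athletic equipment → 9.75% → £3.76
Allergy tablets £13.17: over-the-counter medication → 9.75% → £1.28
Total tax = £4.92 + £28.58 + £65.50 + £1.00 + £13.61 + £2.68 + £1.91 + £9.50 + £3.76 + £1.28 = £132.74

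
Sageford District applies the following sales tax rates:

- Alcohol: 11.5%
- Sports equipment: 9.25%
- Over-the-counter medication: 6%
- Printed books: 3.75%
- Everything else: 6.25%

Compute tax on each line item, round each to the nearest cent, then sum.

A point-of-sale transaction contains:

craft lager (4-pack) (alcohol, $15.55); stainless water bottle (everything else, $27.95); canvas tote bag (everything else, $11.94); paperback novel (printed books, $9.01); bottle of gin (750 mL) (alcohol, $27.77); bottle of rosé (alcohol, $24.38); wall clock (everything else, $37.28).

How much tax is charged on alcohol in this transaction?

Craft lager (4-pack) $15.55: alcohol → 11.5% → $1.79
Bottle of gin (750 mL) $27.77: alcohol → 11.5% → $3.19
Bottle of rosé $24.38: alcohol → 11.5% → $2.80
Tax on alcohol = $1.79 + $3.19 + $2.80 = $7.78

$7.78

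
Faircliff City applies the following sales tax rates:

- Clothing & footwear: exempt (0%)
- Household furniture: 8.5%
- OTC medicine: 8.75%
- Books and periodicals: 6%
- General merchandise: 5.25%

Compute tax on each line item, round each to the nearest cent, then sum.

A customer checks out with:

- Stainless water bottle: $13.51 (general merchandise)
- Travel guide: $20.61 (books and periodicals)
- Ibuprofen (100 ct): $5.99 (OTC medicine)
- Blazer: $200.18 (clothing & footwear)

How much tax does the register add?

$2.47

Stainless water bottle $13.51: general merchandise → 5.25% → $0.71
Travel guide $20.61: books and periodicals → 6% → $1.24
Ibuprofen (100 ct) $5.99: OTC medicine → 8.75% → $0.52
Blazer $200.18: clothing & footwear → 0% → $0.00
Total tax = $0.71 + $1.24 + $0.52 = $2.47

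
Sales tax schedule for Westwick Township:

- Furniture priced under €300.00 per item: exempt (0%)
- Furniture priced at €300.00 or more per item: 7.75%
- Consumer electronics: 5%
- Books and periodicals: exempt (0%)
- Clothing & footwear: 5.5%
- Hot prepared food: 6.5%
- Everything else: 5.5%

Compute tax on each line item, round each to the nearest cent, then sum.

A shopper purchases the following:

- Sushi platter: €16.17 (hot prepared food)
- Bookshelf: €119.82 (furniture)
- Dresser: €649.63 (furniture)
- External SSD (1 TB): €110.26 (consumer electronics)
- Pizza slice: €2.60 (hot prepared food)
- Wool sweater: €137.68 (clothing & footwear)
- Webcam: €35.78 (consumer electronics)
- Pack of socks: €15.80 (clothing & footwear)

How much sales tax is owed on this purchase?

€67.31

Sushi platter €16.17: hot prepared food → 6.5% → €1.05
Bookshelf €119.82: furniture, under €300.00 → 0% → €0.00
Dresser €649.63: furniture, €300.00 or more → 7.75% → €50.35
External SSD (1 TB) €110.26: consumer electronics → 5% → €5.51
Pizza slice €2.60: hot prepared food → 6.5% → €0.17
Wool sweater €137.68: clothing & footwear → 5.5% → €7.57
Webcam €35.78: consumer electronics → 5% → €1.79
Pack of socks €15.80: clothing & footwear → 5.5% → €0.87
Total tax = €1.05 + €50.35 + €5.51 + €0.17 + €7.57 + €1.79 + €0.87 = €67.31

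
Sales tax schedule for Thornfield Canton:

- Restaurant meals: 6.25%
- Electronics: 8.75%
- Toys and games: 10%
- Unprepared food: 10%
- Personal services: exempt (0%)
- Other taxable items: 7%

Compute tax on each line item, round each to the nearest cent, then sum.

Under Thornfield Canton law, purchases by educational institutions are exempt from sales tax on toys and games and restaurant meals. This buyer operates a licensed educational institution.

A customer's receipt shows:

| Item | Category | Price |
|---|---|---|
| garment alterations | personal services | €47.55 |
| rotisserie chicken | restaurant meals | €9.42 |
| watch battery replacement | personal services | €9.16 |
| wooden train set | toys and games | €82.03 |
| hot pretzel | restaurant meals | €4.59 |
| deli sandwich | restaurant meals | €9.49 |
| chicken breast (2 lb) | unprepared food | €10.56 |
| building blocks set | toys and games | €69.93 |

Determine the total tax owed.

Garment alterations €47.55: personal services → 0% → €0.00
Rotisserie chicken €9.42: restaurant meals, buyer-exempt → 0% → €0.00
Watch battery replacement €9.16: personal services → 0% → €0.00
Wooden train set €82.03: toys and games, buyer-exempt → 0% → €0.00
Hot pretzel €4.59: restaurant meals, buyer-exempt → 0% → €0.00
Deli sandwich €9.49: restaurant meals, buyer-exempt → 0% → €0.00
Chicken breast (2 lb) €10.56: unprepared food → 10% → €1.06
Building blocks set €69.93: toys and games, buyer-exempt → 0% → €0.00
Total tax = €1.06

€1.06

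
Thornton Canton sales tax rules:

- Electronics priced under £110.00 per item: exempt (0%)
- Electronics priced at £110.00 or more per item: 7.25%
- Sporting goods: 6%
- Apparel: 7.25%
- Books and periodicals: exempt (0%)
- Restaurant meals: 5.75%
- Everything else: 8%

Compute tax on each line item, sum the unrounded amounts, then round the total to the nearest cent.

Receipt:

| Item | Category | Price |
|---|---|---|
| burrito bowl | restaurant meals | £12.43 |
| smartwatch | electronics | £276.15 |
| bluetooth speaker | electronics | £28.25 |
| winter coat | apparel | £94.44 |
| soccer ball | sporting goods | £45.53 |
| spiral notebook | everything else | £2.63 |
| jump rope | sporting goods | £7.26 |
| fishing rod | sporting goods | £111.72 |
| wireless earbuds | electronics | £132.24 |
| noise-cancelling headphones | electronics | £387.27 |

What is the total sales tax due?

Burrito bowl £12.43: restaurant meals → 5.75% → £0.714725
Smartwatch £276.15: electronics, £110.00 or more → 7.25% → £20.020875
Bluetooth speaker £28.25: electronics, under £110.00 → 0% → £0.00
Winter coat £94.44: apparel → 7.25% → £6.8469
Soccer ball £45.53: sporting goods → 6% → £2.7318
Spiral notebook £2.63: everything else → 8% → £0.2104
Jump rope £7.26: sporting goods → 6% → £0.4356
Fishing rod £111.72: sporting goods → 6% → £6.7032
Wireless earbuds £132.24: electronics, £110.00 or more → 7.25% → £9.5874
Noise-cancelling headphones £387.27: electronics, £110.00 or more → 7.25% → £28.077075
Unrounded tax sum = £75.327975 → £75.33

£75.33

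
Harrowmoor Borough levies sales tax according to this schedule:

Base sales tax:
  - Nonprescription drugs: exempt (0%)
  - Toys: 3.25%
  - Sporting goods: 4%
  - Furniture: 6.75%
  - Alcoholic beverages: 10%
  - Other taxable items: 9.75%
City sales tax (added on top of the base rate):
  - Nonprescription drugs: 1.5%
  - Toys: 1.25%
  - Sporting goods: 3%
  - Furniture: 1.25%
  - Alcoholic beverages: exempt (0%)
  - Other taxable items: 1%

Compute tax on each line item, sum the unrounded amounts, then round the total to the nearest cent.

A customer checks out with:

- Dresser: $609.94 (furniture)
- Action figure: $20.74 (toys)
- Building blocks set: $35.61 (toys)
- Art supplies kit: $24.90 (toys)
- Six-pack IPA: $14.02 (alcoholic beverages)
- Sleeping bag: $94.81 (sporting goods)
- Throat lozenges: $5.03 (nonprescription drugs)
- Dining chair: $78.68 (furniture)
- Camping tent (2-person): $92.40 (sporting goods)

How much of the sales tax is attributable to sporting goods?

$13.10

Sleeping bag $94.81: sporting goods → 4% + 3% city = 7% → $6.6367
Camping tent (2-person) $92.40: sporting goods → 4% + 3% city = 7% → $6.468
Tax on sporting goods: unrounded sum = $13.1047 → $13.10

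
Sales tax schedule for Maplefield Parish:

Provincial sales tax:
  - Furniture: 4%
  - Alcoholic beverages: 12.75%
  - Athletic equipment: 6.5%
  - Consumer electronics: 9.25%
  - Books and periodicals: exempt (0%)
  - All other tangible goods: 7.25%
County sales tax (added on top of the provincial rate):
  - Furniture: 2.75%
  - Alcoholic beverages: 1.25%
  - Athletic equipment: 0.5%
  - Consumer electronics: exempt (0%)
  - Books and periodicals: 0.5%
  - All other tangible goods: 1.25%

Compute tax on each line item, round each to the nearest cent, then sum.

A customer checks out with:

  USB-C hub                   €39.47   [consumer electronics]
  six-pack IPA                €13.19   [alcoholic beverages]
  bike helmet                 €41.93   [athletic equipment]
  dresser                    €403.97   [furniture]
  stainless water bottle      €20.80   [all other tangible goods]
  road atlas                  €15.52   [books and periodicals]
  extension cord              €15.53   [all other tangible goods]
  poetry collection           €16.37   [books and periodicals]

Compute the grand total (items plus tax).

€605.74

USB-C hub €39.47: consumer electronics → 9.25% + 0% county = 9.25% → €3.65
Six-pack IPA €13.19: alcoholic beverages → 12.75% + 1.25% county = 14% → €1.85
Bike helmet €41.93: athletic equipment → 6.5% + 0.5% county = 7% → €2.94
Dresser €403.97: furniture → 4% + 2.75% county = 6.75% → €27.27
Stainless water bottle €20.80: all other tangible goods → 7.25% + 1.25% county = 8.5% → €1.77
Road atlas €15.52: books and periodicals → 0% + 0.5% county = 0.5% → €0.08
Extension cord €15.53: all other tangible goods → 7.25% + 1.25% county = 8.5% → €1.32
Poetry collection €16.37: books and periodicals → 0% + 0.5% county = 0.5% → €0.08
Subtotal = €566.78; tax = €38.96; total due = €605.74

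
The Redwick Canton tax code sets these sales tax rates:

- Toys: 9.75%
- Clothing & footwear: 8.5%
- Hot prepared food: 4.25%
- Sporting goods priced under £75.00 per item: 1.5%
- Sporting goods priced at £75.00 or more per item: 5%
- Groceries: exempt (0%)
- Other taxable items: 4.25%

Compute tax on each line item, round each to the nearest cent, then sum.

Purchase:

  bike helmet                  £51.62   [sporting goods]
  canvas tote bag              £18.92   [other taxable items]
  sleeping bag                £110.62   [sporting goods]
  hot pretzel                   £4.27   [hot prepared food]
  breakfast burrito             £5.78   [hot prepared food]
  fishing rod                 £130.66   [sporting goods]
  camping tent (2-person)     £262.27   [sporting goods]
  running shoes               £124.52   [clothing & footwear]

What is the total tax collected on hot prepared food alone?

£0.43

Hot pretzel £4.27: hot prepared food → 4.25% → £0.18
Breakfast burrito £5.78: hot prepared food → 4.25% → £0.25
Tax on hot prepared food = £0.18 + £0.25 = £0.43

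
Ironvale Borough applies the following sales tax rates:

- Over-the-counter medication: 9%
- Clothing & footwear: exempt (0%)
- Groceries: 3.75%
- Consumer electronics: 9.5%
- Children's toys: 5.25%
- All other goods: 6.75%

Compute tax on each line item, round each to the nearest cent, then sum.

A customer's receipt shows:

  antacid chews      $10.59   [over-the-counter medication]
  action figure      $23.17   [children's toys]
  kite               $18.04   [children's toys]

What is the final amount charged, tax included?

Antacid chews $10.59: over-the-counter medication → 9% → $0.95
Action figure $23.17: children's toys → 5.25% → $1.22
Kite $18.04: children's toys → 5.25% → $0.95
Subtotal = $51.80; tax = $3.12; total due = $54.92

$54.92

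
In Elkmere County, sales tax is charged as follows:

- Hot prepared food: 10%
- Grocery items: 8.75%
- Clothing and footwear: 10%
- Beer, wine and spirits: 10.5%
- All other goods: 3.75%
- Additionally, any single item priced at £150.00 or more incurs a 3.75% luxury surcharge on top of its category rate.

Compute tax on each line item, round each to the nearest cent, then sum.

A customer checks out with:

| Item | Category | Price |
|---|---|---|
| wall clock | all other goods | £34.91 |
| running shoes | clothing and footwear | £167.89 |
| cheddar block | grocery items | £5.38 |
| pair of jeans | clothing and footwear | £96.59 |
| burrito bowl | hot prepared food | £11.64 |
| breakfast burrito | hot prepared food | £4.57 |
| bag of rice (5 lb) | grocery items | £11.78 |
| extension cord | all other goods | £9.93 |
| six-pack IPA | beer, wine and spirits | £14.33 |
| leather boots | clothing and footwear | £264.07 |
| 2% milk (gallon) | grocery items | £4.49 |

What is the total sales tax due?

£75.74

Wall clock £34.91: all other goods → 3.75% → £1.31
Running shoes £167.89: clothing and footwear → 10% + 3.75% surcharge = 13.75% → £23.08
Cheddar block £5.38: grocery items → 8.75% → £0.47
Pair of jeans £96.59: clothing and footwear → 10% → £9.66
Burrito bowl £11.64: hot prepared food → 10% → £1.16
Breakfast burrito £4.57: hot prepared food → 10% → £0.46
Bag of rice (5 lb) £11.78: grocery items → 8.75% → £1.03
Extension cord £9.93: all other goods → 3.75% → £0.37
Six-pack IPA £14.33: beer, wine and spirits → 10.5% → £1.50
Leather boots £264.07: clothing and footwear → 10% + 3.75% surcharge = 13.75% → £36.31
2% milk (gallon) £4.49: grocery items → 8.75% → £0.39
Total tax = £1.31 + £23.08 + £0.47 + £9.66 + £1.16 + £0.46 + £1.03 + £0.37 + £1.50 + £36.31 + £0.39 = £75.74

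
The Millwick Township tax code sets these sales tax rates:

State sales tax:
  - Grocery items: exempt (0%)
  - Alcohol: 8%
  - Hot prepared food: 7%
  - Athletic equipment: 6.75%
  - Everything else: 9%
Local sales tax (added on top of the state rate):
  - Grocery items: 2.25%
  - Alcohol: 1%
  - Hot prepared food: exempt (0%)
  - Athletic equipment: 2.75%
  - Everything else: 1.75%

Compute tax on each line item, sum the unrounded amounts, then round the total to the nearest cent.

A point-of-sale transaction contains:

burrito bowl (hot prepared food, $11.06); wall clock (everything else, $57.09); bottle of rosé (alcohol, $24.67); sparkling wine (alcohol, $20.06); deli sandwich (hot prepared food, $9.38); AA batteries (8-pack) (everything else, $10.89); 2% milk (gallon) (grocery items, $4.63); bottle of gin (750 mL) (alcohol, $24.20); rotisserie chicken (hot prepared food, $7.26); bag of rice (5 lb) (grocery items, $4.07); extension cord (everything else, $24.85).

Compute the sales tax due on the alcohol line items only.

$6.20

Bottle of rosé $24.67: alcohol → 8% + 1% local = 9% → $2.2203
Sparkling wine $20.06: alcohol → 8% + 1% local = 9% → $1.8054
Bottle of gin (750 mL) $24.20: alcohol → 8% + 1% local = 9% → $2.178
Tax on alcohol: unrounded sum = $6.2037 → $6.20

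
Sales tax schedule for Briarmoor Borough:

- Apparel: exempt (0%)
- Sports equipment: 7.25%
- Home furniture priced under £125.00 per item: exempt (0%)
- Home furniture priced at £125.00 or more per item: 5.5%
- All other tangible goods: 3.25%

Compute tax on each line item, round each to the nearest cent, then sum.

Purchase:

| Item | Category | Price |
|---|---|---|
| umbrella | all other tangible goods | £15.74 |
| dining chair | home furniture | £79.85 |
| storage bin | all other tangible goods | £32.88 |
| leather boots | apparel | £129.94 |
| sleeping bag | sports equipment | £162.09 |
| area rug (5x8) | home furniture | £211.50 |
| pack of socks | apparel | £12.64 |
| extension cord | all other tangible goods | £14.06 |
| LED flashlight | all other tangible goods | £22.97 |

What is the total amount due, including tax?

£707.84

Umbrella £15.74: all other tangible goods → 3.25% → £0.51
Dining chair £79.85: home furniture, under £125.00 → 0% → £0.00
Storage bin £32.88: all other tangible goods → 3.25% → £1.07
Leather boots £129.94: apparel → 0% → £0.00
Sleeping bag £162.09: sports equipment → 7.25% → £11.75
Area rug (5x8) £211.50: home furniture, £125.00 or more → 5.5% → £11.63
Pack of socks £12.64: apparel → 0% → £0.00
Extension cord £14.06: all other tangible goods → 3.25% → £0.46
LED flashlight £22.97: all other tangible goods → 3.25% → £0.75
Subtotal = £681.67; tax = £26.17; total due = £707.84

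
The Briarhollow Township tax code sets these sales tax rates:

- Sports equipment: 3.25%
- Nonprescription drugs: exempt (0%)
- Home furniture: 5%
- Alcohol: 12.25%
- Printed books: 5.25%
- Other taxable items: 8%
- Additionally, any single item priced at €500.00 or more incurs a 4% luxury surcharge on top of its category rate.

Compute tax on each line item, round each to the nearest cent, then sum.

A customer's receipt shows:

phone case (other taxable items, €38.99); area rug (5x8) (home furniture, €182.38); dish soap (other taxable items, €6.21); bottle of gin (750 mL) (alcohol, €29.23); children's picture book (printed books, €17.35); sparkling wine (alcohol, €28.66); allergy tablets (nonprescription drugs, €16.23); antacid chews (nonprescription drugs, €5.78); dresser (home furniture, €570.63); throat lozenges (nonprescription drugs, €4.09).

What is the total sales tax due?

€72.10

Phone case €38.99: other taxable items → 8% → €3.12
Area rug (5x8) €182.38: home furniture → 5% → €9.12
Dish soap €6.21: other taxable items → 8% → €0.50
Bottle of gin (750 mL) €29.23: alcohol → 12.25% → €3.58
Children's picture book €17.35: printed books → 5.25% → €0.91
Sparkling wine €28.66: alcohol → 12.25% → €3.51
Allergy tablets €16.23: nonprescription drugs → 0% → €0.00
Antacid chews €5.78: nonprescription drugs → 0% → €0.00
Dresser €570.63: home furniture → 5% + 4% surcharge = 9% → €51.36
Throat lozenges €4.09: nonprescription drugs → 0% → €0.00
Total tax = €3.12 + €9.12 + €0.50 + €3.58 + €0.91 + €3.51 + €51.36 = €72.10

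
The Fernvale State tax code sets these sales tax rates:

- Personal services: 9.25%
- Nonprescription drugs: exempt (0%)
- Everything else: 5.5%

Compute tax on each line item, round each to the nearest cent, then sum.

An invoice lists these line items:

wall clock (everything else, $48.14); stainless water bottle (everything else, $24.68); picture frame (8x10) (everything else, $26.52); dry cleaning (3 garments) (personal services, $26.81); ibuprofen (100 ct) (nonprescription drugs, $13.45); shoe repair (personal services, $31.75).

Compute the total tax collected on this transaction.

$10.89

Wall clock $48.14: everything else → 5.5% → $2.65
Stainless water bottle $24.68: everything else → 5.5% → $1.36
Picture frame (8x10) $26.52: everything else → 5.5% → $1.46
Dry cleaning (3 garments) $26.81: personal services → 9.25% → $2.48
Ibuprofen (100 ct) $13.45: nonprescription drugs → 0% → $0.00
Shoe repair $31.75: personal services → 9.25% → $2.94
Total tax = $2.65 + $1.36 + $1.46 + $2.48 + $2.94 = $10.89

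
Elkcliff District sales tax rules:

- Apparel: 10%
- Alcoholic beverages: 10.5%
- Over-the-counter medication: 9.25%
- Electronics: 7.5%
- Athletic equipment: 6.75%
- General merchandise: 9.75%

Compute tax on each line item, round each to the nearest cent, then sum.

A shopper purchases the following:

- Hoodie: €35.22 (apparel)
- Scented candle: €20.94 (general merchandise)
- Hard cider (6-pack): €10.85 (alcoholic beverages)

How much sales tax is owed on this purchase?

Hoodie €35.22: apparel → 10% → €3.52
Scented candle €20.94: general merchandise → 9.75% → €2.04
Hard cider (6-pack) €10.85: alcoholic beverages → 10.5% → €1.14
Total tax = €3.52 + €2.04 + €1.14 = €6.70

€6.70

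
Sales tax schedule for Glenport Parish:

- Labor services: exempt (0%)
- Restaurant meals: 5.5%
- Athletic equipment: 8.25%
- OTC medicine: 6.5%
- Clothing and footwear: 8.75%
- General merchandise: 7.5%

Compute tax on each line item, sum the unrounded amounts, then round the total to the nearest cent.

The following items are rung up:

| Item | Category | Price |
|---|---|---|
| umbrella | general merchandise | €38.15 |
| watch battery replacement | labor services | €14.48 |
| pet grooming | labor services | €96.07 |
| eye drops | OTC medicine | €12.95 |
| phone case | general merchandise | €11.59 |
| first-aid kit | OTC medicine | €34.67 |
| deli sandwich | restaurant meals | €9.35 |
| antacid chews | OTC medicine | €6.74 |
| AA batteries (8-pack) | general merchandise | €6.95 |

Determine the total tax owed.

€8.30

Umbrella €38.15: general merchandise → 7.5% → €2.86125
Watch battery replacement €14.48: labor services → 0% → €0.00
Pet grooming €96.07: labor services → 0% → €0.00
Eye drops €12.95: OTC medicine → 6.5% → €0.84175
Phone case €11.59: general merchandise → 7.5% → €0.86925
First-aid kit €34.67: OTC medicine → 6.5% → €2.25355
Deli sandwich €9.35: restaurant meals → 5.5% → €0.51425
Antacid chews €6.74: OTC medicine → 6.5% → €0.4381
AA batteries (8-pack) €6.95: general merchandise → 7.5% → €0.52125
Unrounded tax sum = €8.2994 → €8.30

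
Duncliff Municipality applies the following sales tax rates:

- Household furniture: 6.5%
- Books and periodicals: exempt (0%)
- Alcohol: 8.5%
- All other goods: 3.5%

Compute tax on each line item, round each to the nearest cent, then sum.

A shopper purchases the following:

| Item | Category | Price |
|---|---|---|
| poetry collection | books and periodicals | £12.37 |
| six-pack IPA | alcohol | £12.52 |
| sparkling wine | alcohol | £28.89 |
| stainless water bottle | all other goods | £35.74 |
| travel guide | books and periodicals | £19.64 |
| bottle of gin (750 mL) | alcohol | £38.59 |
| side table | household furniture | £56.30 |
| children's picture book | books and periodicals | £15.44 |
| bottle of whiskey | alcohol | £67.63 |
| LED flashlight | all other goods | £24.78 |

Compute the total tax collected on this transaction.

Poetry collection £12.37: books and periodicals → 0% → £0.00
Six-pack IPA £12.52: alcohol → 8.5% → £1.06
Sparkling wine £28.89: alcohol → 8.5% → £2.46
Stainless water bottle £35.74: all other goods → 3.5% → £1.25
Travel guide £19.64: books and periodicals → 0% → £0.00
Bottle of gin (750 mL) £38.59: alcohol → 8.5% → £3.28
Side table £56.30: household furniture → 6.5% → £3.66
Children's picture book £15.44: books and periodicals → 0% → £0.00
Bottle of whiskey £67.63: alcohol → 8.5% → £5.75
LED flashlight £24.78: all other goods → 3.5% → £0.87
Total tax = £1.06 + £2.46 + £1.25 + £3.28 + £3.66 + £5.75 + £0.87 = £18.33

£18.33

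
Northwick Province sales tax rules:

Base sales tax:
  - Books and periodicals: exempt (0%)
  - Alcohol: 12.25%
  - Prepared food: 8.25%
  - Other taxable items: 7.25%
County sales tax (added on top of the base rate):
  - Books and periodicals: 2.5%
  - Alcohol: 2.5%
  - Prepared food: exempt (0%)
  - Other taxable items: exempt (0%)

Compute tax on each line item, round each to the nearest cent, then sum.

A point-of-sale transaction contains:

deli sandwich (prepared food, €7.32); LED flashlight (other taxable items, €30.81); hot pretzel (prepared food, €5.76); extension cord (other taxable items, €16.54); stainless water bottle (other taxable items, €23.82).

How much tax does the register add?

€6.24

Deli sandwich €7.32: prepared food → 8.25% + 0% county = 8.25% → €0.60
LED flashlight €30.81: other taxable items → 7.25% + 0% county = 7.25% → €2.23
Hot pretzel €5.76: prepared food → 8.25% + 0% county = 8.25% → €0.48
Extension cord €16.54: other taxable items → 7.25% + 0% county = 7.25% → €1.20
Stainless water bottle €23.82: other taxable items → 7.25% + 0% county = 7.25% → €1.73
Total tax = €0.60 + €2.23 + €0.48 + €1.20 + €1.73 = €6.24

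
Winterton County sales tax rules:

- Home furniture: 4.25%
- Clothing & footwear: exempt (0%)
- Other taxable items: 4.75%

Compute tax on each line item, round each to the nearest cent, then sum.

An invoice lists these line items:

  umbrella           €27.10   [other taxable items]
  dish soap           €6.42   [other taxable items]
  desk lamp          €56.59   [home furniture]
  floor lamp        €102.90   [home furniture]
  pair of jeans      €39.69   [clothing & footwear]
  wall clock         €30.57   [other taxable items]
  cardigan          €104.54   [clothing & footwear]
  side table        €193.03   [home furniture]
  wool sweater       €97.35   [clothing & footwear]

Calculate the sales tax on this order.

€18.02

Umbrella €27.10: other taxable items → 4.75% → €1.29
Dish soap €6.42: other taxable items → 4.75% → €0.30
Desk lamp €56.59: home furniture → 4.25% → €2.41
Floor lamp €102.90: home furniture → 4.25% → €4.37
Pair of jeans €39.69: clothing & footwear → 0% → €0.00
Wall clock €30.57: other taxable items → 4.75% → €1.45
Cardigan €104.54: clothing & footwear → 0% → €0.00
Side table €193.03: home furniture → 4.25% → €8.20
Wool sweater €97.35: clothing & footwear → 0% → €0.00
Total tax = €1.29 + €0.30 + €2.41 + €4.37 + €1.45 + €8.20 = €18.02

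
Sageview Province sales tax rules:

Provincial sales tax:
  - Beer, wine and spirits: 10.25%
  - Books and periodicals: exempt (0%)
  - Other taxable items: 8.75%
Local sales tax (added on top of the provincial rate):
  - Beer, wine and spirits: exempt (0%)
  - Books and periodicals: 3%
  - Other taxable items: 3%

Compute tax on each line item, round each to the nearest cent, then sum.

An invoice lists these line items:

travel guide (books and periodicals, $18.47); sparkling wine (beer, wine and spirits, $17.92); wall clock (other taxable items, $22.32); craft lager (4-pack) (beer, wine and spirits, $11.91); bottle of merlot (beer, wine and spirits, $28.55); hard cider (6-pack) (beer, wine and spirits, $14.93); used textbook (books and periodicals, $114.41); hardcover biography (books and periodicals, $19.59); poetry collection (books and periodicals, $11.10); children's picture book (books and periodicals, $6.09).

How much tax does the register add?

Travel guide $18.47: books and periodicals → 0% + 3% local = 3% → $0.55
Sparkling wine $17.92: beer, wine and spirits → 10.25% + 0% local = 10.25% → $1.84
Wall clock $22.32: other taxable items → 8.75% + 3% local = 11.75% → $2.62
Craft lager (4-pack) $11.91: beer, wine and spirits → 10.25% + 0% local = 10.25% → $1.22
Bottle of merlot $28.55: beer, wine and spirits → 10.25% + 0% local = 10.25% → $2.93
Hard cider (6-pack) $14.93: beer, wine and spirits → 10.25% + 0% local = 10.25% → $1.53
Used textbook $114.41: books and periodicals → 0% + 3% local = 3% → $3.43
Hardcover biography $19.59: books and periodicals → 0% + 3% local = 3% → $0.59
Poetry collection $11.10: books and periodicals → 0% + 3% local = 3% → $0.33
Children's picture book $6.09: books and periodicals → 0% + 3% local = 3% → $0.18
Total tax = $0.55 + $1.84 + $2.62 + $1.22 + $2.93 + $1.53 + $3.43 + $0.59 + $0.33 + $0.18 = $15.22

$15.22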